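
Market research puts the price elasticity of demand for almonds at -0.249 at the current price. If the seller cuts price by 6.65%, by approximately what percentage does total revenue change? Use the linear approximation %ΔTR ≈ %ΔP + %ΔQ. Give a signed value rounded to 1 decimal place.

-5.0%

%ΔQ ≈ Ed × %ΔP = (-0.249) × (-6.65%) = +1.6559%
%ΔTR ≈ %ΔP + %ΔQ = (-6.65%) + (+1.6559%) = -4.9942%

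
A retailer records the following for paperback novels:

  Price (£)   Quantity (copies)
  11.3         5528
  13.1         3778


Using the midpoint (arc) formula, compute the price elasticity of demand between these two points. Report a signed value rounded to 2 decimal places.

-2.55

%ΔQ = (3778 − 5528) / [(5528 + 3778)/2] = -1750/4653 = -0.376101…
%ΔP = (13.1 − 11.3) / [(11.3 + 13.1)/2] = 1.8/12.2 = 0.147540…
Arc Ed = %ΔQ / %ΔP = (-1750/4653) / (1.8/12.2) = -2.5491…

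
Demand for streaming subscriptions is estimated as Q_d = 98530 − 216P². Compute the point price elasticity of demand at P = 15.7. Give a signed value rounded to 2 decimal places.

dQ_d/dP = −2·216·P = -6782.4. At P = 15.7, Q_d = 45288.16.
Ed = (dQ_d/dP)·(P/Q_d) = (-6782.4) × (15.7/45288.16) = -2.3512…

-2.35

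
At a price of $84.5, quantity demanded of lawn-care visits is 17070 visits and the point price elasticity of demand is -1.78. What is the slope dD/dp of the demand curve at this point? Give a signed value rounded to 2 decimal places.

Ed = (dD/dp)·(p/D) ⇒ dD/dp = Ed·D/p = (-1.78)·17070/84.5 = -359.5810…

-359.58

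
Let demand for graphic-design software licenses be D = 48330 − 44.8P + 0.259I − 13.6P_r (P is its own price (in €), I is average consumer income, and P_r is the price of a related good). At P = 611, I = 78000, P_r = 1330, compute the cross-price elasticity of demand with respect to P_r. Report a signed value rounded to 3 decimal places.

-0.784

At the given values, D = 48330 − 44.8(611) + 0.259(78000) − 13.6(1330) = 23071.2.
∂D/∂P_r = -13.6.
E = (-13.6) × (1330/23071.2) = -0.78400…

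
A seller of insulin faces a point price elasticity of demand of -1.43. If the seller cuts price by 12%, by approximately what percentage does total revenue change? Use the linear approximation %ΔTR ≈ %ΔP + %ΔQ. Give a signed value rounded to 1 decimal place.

+5.2%

%ΔQ ≈ Ed × %ΔP = (-1.43) × (-12%) = +17.1600%
%ΔTR ≈ %ΔP + %ΔQ = (-12%) + (+17.1600%) = +5.1600%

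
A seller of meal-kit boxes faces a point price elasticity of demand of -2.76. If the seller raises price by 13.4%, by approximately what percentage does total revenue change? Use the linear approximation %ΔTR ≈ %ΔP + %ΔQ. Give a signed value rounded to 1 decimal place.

%ΔQ ≈ Ed × %ΔP = (-2.76) × (+13.4%) = -36.9840%
%ΔTR ≈ %ΔP + %ΔQ = (+13.4%) + (-36.9840%) = -23.5840%

-23.6%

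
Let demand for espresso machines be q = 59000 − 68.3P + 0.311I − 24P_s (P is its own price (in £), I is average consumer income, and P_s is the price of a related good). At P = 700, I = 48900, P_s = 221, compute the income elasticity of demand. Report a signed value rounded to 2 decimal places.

At the given values, q = 59000 − 68.3(700) + 0.311(48900) − 24(221) = 21093.9.
∂q/∂I = 0.311.
E = (0.311) × (48900/21093.9) = 0.7209…

0.72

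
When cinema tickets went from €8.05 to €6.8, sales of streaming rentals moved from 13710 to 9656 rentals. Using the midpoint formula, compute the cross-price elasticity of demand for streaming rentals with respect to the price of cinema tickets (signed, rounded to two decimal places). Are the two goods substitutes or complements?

%ΔQ_{streaming rentals} = (9656 − 13710)/avg = -4054/11683 = -0.346999…
%ΔP_{cinema tickets} = (6.8 − 8.05)/avg = -1.25/7.425 = -0.168350…
E_cross = (-4054/11683) / (-1.25/7.425) = 2.0611…
E_cross > 0 ⇒ the goods are substitutes.

2.06; substitutes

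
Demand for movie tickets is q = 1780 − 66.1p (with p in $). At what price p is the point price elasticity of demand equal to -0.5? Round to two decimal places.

Ed = −66.1p/(1780 − 66.1p). Set this equal to -0.5:
66.1p = 0.5·(1780 − 66.1p) ⇒ 66.1p(1 + 0.5) = 0.5·1780
p = 0.5·1780 / (66.1·1.5) = 8.9762…

8.98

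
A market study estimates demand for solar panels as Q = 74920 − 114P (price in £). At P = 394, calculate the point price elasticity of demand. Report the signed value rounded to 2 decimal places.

-1.50

dQ/dP = −114. At P = 394, Q = 74920 − 114(394) = 30004.
Ed = (dQ/dP)·(P/Q) = −114 × (394/30004) = -1.4970…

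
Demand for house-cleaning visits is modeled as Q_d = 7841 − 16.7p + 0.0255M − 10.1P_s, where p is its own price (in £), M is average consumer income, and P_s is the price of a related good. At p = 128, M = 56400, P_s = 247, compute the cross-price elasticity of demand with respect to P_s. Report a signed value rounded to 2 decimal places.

-0.54

At the given values, Q_d = 7841 − 16.7(128) + 0.0255(56400) − 10.1(247) = 4646.9.
∂Q_d/∂P_s = -10.1.
E = (-10.1) × (247/4646.9) = -0.5368…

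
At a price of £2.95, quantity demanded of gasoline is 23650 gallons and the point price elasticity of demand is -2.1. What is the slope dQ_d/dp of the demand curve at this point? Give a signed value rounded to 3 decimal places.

-16835.593

Ed = (dQ_d/dp)·(p/Q_d) ⇒ dQ_d/dp = Ed·Q_d/p = (-2.1)·23650/2.95 = -16835.59322…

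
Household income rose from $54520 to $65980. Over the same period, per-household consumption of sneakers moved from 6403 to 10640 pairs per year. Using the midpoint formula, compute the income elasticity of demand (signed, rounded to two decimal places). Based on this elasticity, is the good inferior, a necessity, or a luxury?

2.61; luxury

%ΔQ = (10640 − 6403)/[( 6403 + 10640)/2] = 4237/8521.5 = 0.497212…
%ΔIncome = (65980 − 54520)/[( 54520 + 65980)/2] = 11460/60250 = 0.190207…
E_income = (4237/8521.5) / (11460/60250) = 2.6140…
E_income > 1 ⇒ normal good, luxury.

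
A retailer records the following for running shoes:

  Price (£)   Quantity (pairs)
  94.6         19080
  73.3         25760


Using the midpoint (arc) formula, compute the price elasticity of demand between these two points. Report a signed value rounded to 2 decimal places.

%ΔQ = (25760 − 19080) / [(19080 + 25760)/2] = 6680/22420 = 0.297948…
%ΔP = (73.3 − 94.6) / [(94.6 + 73.3)/2] = -21.3/83.95 = -0.253722…
Arc Ed = %ΔQ / %ΔP = (6680/22420) / (-21.3/83.95) = -1.1743…

-1.17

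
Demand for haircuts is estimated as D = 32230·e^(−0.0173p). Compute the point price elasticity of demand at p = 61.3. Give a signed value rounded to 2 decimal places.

-1.06

dD/dp = −0.0173·D = -193.082. At p = 61.3, D = 11160.8.
Ed = (dD/dp)·(p/D) = (-193.082) × (61.3/11160.8) = -1.0604…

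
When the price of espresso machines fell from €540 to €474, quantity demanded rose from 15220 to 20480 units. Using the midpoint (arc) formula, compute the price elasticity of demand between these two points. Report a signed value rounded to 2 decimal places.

%ΔQ = (20480 − 15220) / [(15220 + 20480)/2] = 5260/17850 = 0.294677…
%ΔP = (474 − 540) / [(540 + 474)/2] = -66/507 = -0.130177…
Arc Ed = %ΔQ / %ΔP = (5260/17850) / (-66/507) = -2.2636…

-2.26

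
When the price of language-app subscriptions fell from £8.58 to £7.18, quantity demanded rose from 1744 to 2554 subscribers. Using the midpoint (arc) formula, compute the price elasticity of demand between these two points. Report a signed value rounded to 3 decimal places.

-2.122

%ΔQ = (2554 − 1744) / [(1744 + 2554)/2] = 810/2149 = 0.376919…
%ΔP = (7.18 − 8.58) / [(8.58 + 7.18)/2] = -1.4/7.88 = -0.177664…
Arc Ed = %ΔQ / %ΔP = (810/2149) / (-1.4/7.88) = -2.12151…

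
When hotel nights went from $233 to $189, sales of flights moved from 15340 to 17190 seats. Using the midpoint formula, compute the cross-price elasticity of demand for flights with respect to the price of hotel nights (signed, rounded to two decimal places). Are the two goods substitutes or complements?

-0.55; complements

%ΔQ_{flights} = (17190 − 15340)/avg = 1850/16265 = 0.113741…
%ΔP_{hotel nights} = (189 − 233)/avg = -44/211 = -0.208530…
E_cross = (1850/16265) / (-44/211) = -0.5454…
E_cross < 0 ⇒ the goods are complements.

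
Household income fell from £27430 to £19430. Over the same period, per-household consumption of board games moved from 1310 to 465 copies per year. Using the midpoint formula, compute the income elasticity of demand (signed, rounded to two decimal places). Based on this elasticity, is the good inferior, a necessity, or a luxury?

%ΔQ = (465 − 1310)/[( 1310 + 465)/2] = -845/887.5 = -0.952112…
%ΔIncome = (19430 − 27430)/[( 27430 + 19430)/2] = -8000/23430 = -0.341442…
E_income = (-845/887.5) / (-8000/23430) = 2.7885
E_income > 1 ⇒ normal good, luxury.

2.79; luxury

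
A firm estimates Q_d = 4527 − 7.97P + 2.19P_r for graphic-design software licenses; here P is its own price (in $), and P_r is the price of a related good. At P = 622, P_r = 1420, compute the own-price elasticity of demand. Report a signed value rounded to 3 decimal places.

At the given values, Q_d = 4527 − 7.97(622) + 2.19(1420) = 2679.46.
∂Q_d/∂P = −7.97.
E = (-7.97) × (622/2679.46) = -1.85012…

-1.850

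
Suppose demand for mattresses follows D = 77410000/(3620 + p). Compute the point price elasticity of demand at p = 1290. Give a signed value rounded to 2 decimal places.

dD/dp = −77410000/(3620 + p)² = -3.21095. At p = 1290, D = 15765.8.
Ed = (dD/dp)·(p/D) = (-3.21095) × (1290/15765.8) = -0.2627…

-0.26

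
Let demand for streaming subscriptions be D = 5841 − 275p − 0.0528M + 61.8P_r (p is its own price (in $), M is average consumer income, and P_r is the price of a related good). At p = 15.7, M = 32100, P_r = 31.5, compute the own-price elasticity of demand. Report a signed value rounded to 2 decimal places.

At the given values, D = 5841 − 275(15.7) − 0.0528(32100) + 61.8(31.5) = 1775.32.
∂D/∂p = −275.
E = (-275) × (15.7/1775.32) = -2.4319…

-2.43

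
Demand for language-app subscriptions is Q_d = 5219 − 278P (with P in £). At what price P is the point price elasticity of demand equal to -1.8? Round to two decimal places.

12.07

Ed = −278P/(5219 − 278P). Set this equal to -1.8:
278P = 1.8·(5219 − 278P) ⇒ 278P(1 + 1.8) = 1.8·5219
P = 1.8·5219 / (278·2.8) = 12.0686…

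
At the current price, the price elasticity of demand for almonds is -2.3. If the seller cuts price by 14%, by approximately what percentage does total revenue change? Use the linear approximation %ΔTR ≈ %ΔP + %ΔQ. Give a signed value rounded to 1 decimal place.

+18.2%

%ΔQ ≈ Ed × %ΔP = (-2.3) × (-14%) = +32.2000%
%ΔTR ≈ %ΔP + %ΔQ = (-14%) + (+32.2000%) = +18.2000%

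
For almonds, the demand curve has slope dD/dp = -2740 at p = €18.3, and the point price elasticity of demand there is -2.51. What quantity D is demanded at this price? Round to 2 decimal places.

Ed = (dD/dp)·(p/D) ⇒ D = (dD/dp)·p/Ed = (-2740)·18.3/(-2.51) = 19976.8924…

19976.89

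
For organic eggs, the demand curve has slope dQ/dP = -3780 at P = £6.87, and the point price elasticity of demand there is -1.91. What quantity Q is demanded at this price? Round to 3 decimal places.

Ed = (dQ/dP)·(P/Q) ⇒ Q = (dQ/dP)·P/Ed = (-3780)·6.87/(-1.91) = 13596.12565…

13596.126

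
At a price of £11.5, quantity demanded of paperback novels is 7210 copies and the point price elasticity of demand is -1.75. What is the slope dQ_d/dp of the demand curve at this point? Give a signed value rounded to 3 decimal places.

-1097.174

Ed = (dQ_d/dp)·(p/Q_d) ⇒ dQ_d/dp = Ed·Q_d/p = (-1.75)·7210/11.5 = -1097.17391…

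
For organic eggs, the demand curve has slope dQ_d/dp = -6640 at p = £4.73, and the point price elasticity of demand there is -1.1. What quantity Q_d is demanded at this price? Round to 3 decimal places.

28552.000

Ed = (dQ_d/dp)·(p/Q_d) ⇒ Q_d = (dQ_d/dp)·p/Ed = (-6640)·4.73/(-1.1) = 28552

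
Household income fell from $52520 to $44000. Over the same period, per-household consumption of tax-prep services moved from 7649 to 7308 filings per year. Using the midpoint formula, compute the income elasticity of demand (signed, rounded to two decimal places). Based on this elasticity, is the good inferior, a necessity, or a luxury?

%ΔQ = (7308 − 7649)/[( 7649 + 7308)/2] = -341/7478.5 = -0.045597…
%ΔIncome = (44000 − 52520)/[( 52520 + 44000)/2] = -8520/48260 = -0.176543…
E_income = (-341/7478.5) / (-8520/48260) = 0.2582…
0 < E_income < 1 ⇒ normal good, necessity.

0.26; necessity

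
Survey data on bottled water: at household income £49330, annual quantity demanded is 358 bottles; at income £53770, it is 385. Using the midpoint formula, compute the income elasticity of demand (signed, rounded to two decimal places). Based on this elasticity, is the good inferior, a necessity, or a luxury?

%ΔQ = (385 − 358)/[( 358 + 385)/2] = 27/371.5 = 0.072678…
%ΔIncome = (53770 − 49330)/[( 49330 + 53770)/2] = 4440/51550 = 0.086129…
E_income = (27/371.5) / (4440/51550) = 0.8438…
0 < E_income < 1 ⇒ normal good, necessity.

0.84; necessity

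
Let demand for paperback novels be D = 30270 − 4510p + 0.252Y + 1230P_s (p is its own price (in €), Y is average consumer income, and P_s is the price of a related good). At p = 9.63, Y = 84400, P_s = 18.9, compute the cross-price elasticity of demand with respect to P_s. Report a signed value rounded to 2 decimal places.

At the given values, D = 30270 − 4510(9.63) + 0.252(84400) + 1230(18.9) = 31354.5.
∂D/∂P_s = 1230.
E = (1230) × (18.9/31354.5) = 0.7414…

0.74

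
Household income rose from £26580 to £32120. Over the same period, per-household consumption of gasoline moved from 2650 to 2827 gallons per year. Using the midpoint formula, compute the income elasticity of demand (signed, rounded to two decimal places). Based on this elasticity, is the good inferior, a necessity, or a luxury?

%ΔQ = (2827 − 2650)/[( 2650 + 2827)/2] = 177/2738.5 = 0.064633…
%ΔIncome = (32120 − 26580)/[( 26580 + 32120)/2] = 5540/29350 = 0.188756…
E_income = (177/2738.5) / (5540/29350) = 0.3424…
0 < E_income < 1 ⇒ normal good, necessity.

0.34; necessity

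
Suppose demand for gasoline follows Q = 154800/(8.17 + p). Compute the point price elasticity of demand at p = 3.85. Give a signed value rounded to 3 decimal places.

dQ/dp = −154800/(8.17 + p)² = -1071.43. At p = 3.85, Q = 12878.5.
Ed = (dQ/dp)·(p/Q) = (-1071.43) × (3.85/12878.5) = -0.32029…

-0.320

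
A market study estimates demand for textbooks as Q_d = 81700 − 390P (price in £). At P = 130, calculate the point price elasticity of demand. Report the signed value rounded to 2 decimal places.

-1.64

dQ_d/dP = −390. At P = 130, Q_d = 81700 − 390(130) = 31000.
Ed = (dQ_d/dP)·(P/Q_d) = −390 × (130/31000) = -1.6354…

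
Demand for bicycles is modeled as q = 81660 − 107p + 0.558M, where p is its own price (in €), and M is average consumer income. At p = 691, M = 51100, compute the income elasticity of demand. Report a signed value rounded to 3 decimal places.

At the given values, q = 81660 − 107(691) + 0.558(51100) = 36236.8.
∂q/∂M = 0.558.
E = (0.558) × (51100/36236.8) = 0.78687…

0.787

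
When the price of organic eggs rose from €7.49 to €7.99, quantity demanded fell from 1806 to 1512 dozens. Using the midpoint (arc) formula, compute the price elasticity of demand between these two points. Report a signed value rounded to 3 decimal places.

-2.743

%ΔQ = (1512 − 1806) / [(1806 + 1512)/2] = -294/1659 = -0.177215…
%ΔP = (7.99 − 7.49) / [(7.49 + 7.99)/2] = 0.5/7.74 = 0.064599…
Arc Ed = %ΔQ / %ΔP = (-294/1659) / (0.5/7.74) = -2.74329…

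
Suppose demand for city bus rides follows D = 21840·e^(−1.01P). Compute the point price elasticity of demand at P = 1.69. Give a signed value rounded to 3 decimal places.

-1.707

dD/dP = −1.01·D = -4002. At P = 1.69, D = 3962.37.
Ed = (dD/dP)·(P/D) = (-4002) × (1.69/3962.37) = -1.7069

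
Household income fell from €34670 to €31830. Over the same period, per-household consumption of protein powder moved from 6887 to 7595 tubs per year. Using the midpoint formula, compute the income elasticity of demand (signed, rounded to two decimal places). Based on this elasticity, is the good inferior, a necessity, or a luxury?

-1.14; inferior

%ΔQ = (7595 − 6887)/[( 6887 + 7595)/2] = 708/7241 = 0.097776…
%ΔIncome = (31830 − 34670)/[( 34670 + 31830)/2] = -2840/33250 = -0.085413…
E_income = (708/7241) / (-2840/33250) = -1.1447…
E_income < 0 ⇒ inferior good.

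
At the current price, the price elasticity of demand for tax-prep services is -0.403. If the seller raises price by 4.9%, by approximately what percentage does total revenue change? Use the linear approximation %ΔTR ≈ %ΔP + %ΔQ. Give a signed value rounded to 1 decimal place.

%ΔQ ≈ Ed × %ΔP = (-0.403) × (+4.9%) = -1.9747%
%ΔTR ≈ %ΔP + %ΔQ = (+4.9%) + (-1.9747%) = +2.9253%

+2.9%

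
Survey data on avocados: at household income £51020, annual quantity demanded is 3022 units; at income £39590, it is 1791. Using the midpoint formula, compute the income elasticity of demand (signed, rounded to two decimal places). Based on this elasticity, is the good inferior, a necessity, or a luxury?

2.03; luxury

%ΔQ = (1791 − 3022)/[( 3022 + 1791)/2] = -1231/2406.5 = -0.511531…
%ΔIncome = (39590 − 51020)/[( 51020 + 39590)/2] = -11430/45305 = -0.252290…
E_income = (-1231/2406.5) / (-11430/45305) = 2.0275…
E_income > 1 ⇒ normal good, luxury.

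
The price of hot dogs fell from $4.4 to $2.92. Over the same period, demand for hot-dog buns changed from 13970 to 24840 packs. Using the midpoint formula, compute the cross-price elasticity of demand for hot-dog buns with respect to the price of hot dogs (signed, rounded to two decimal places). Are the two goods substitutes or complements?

-1.39; complements

%ΔQ_{hot-dog buns} = (24840 − 13970)/avg = 10870/19405 = 0.560164…
%ΔP_{hot dogs} = (2.92 − 4.4)/avg = -1.48/3.66 = -0.404371…
E_cross = (10870/19405) / (-1.48/3.66) = -1.3852…
E_cross < 0 ⇒ the goods are complements.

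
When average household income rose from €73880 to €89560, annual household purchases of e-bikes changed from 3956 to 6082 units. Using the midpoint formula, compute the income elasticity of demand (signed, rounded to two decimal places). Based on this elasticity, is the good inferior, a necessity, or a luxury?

%ΔQ = (6082 − 3956)/[( 3956 + 6082)/2] = 2126/5019 = 0.423590…
%ΔIncome = (89560 − 73880)/[( 73880 + 89560)/2] = 15680/81720 = 0.191874…
E_income = (2126/5019) / (15680/81720) = 2.2076…
E_income > 1 ⇒ normal good, luxury.

2.21; luxury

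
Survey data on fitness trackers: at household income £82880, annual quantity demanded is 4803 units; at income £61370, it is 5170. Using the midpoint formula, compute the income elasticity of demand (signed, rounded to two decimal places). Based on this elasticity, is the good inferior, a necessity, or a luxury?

-0.25; inferior

%ΔQ = (5170 − 4803)/[( 4803 + 5170)/2] = 367/4986.5 = 0.073598…
%ΔIncome = (61370 − 82880)/[( 82880 + 61370)/2] = -21510/72125 = -0.298232…
E_income = (367/4986.5) / (-21510/72125) = -0.2467…
E_income < 0 ⇒ inferior good.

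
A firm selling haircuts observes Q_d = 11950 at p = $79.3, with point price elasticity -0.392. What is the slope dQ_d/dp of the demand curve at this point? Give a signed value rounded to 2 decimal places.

Ed = (dQ_d/dp)·(p/Q_d) ⇒ dQ_d/dp = Ed·Q_d/p = (-0.392)·11950/79.3 = -59.0718…

-59.07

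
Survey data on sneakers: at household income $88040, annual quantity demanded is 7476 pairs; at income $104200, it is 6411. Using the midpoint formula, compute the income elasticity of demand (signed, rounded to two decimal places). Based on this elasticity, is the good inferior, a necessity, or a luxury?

-0.91; inferior

%ΔQ = (6411 − 7476)/[( 7476 + 6411)/2] = -1065/6943.5 = -0.153380…
%ΔIncome = (104200 − 88040)/[( 88040 + 104200)/2] = 16160/96120 = 0.168123…
E_income = (-1065/6943.5) / (16160/96120) = -0.9123…
E_income < 0 ⇒ inferior good.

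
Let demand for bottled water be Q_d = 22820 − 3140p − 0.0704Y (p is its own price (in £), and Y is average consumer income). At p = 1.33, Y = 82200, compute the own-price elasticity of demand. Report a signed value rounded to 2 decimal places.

At the given values, Q_d = 22820 − 3140(1.33) − 0.0704(82200) = 12856.92.
∂Q_d/∂p = −3140.
E = (-3140) × (1.33/12856.92) = -0.3248…

-0.32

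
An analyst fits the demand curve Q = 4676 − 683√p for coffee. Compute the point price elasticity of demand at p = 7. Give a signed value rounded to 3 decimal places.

dQ/dp = −683/(2√p) = -129.075. At p = 7, Q = 2868.95.
Ed = (dQ/dp)·(p/Q) = (-129.075) × (7/2868.95) = -0.31493…

-0.315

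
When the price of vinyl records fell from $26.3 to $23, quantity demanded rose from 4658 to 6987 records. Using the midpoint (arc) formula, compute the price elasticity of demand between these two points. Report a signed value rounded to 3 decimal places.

-2.988

%ΔQ = (6987 − 4658) / [(4658 + 6987)/2] = 2329/5822.5 = 0.4
%ΔP = (23 − 26.3) / [(26.3 + 23)/2] = -3.3/24.65 = -0.133874…
Arc Ed = %ΔQ / %ΔP = (2329/5822.5) / (-3.3/24.65) = -2.98787…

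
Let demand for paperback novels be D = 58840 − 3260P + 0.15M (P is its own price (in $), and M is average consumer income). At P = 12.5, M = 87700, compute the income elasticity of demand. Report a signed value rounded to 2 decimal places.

At the given values, D = 58840 − 3260(12.5) + 0.15(87700) = 31245.
∂D/∂M = 0.15.
E = (0.15) × (87700/31245) = 0.4210…

0.42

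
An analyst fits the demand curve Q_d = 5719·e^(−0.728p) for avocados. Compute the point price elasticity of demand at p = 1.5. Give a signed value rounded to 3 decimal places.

-1.092

dQ_d/dp = −0.728·Q_d = -1397.02. At p = 1.5, Q_d = 1918.98.
Ed = (dQ_d/dp)·(p/Q_d) = (-1397.02) × (1.5/1918.98) = -1.092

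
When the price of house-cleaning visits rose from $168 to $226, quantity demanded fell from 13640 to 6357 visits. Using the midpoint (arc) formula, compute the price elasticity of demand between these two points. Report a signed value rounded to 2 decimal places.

-2.47

%ΔQ = (6357 − 13640) / [(13640 + 6357)/2] = -7283/9998.5 = -0.728409…
%ΔP = (226 − 168) / [(168 + 226)/2] = 58/197 = 0.294416…
Arc Ed = %ΔQ / %ΔP = (-7283/9998.5) / (58/197) = -2.4740…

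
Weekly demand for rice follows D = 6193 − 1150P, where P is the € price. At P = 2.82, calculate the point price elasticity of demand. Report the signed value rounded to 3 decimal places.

-1.099

dD/dP = −1150. At P = 2.82, D = 6193 − 1150(2.82) = 2950.
Ed = (dD/dP)·(P/D) = −1150 × (2.82/2950) = -1.09932…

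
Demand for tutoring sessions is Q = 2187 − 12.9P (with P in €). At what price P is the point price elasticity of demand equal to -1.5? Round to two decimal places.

Ed = −12.9P/(2187 − 12.9P). Set this equal to -1.5:
12.9P = 1.5·(2187 − 12.9P) ⇒ 12.9P(1 + 1.5) = 1.5·2187
P = 1.5·2187 / (12.9·2.5) = 101.7209…

101.72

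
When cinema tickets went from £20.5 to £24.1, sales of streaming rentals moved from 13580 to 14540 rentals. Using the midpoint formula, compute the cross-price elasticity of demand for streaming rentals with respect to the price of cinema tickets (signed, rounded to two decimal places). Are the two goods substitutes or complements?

%ΔQ_{streaming rentals} = (14540 − 13580)/avg = 960/14060 = 0.068278…
%ΔP_{cinema tickets} = (24.1 − 20.5)/avg = 3.6/22.3 = 0.161434…
E_cross = (960/14060) / (3.6/22.3) = 0.4229…
E_cross > 0 ⇒ the goods are substitutes.

0.42; substitutes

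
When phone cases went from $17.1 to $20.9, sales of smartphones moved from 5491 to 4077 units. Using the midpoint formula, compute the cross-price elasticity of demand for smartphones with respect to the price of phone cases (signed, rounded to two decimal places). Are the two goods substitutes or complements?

-1.48; complements

%ΔQ_{smartphones} = (4077 − 5491)/avg = -1414/4784 = -0.295568…
%ΔP_{phone cases} = (20.9 − 17.1)/avg = 3.8/19 = 0.2
E_cross = (-1414/4784) / (3.8/19) = -1.4778…
E_cross < 0 ⇒ the goods are complements.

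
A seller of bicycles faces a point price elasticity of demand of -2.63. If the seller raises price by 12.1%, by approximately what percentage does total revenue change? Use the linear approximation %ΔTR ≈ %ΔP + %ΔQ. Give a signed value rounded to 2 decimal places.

%ΔQ ≈ Ed × %ΔP = (-2.63) × (+12.1%) = -31.8230%
%ΔTR ≈ %ΔP + %ΔQ = (+12.1%) + (-31.8230%) = -19.7230%

-19.72%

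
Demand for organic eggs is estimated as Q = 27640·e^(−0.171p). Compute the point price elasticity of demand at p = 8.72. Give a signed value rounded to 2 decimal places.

-1.49

dQ/dp = −0.171·Q = -1064.02. At p = 8.72, Q = 6222.33.
Ed = (dQ/dp)·(p/Q) = (-1064.02) × (8.72/6222.33) = -1.4911…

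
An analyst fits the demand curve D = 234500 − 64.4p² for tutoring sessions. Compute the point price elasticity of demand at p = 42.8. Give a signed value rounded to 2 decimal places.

dD/dp = −2·64.4·p = -5512.64. At p = 42.8, D = 116529.504.
Ed = (dD/dp)·(p/D) = (-5512.64) × (42.8/116529.504) = -2.0247…

-2.02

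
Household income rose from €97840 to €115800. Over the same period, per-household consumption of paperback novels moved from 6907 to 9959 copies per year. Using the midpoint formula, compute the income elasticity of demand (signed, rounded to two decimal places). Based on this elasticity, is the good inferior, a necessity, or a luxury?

2.15; luxury

%ΔQ = (9959 − 6907)/[( 6907 + 9959)/2] = 3052/8433 = 0.361911…
%ΔIncome = (115800 − 97840)/[( 97840 + 115800)/2] = 17960/106820 = 0.168133…
E_income = (3052/8433) / (17960/106820) = 2.1525…
E_income > 1 ⇒ normal good, luxury.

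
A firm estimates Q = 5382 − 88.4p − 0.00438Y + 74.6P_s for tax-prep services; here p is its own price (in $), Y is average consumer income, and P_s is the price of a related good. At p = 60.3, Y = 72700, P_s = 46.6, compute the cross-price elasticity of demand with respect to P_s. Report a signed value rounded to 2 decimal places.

1.08

At the given values, Q = 5382 − 88.4(60.3) − 0.00438(72700) + 74.6(46.6) = 3209.414.
∂Q/∂P_s = 74.6.
E = (74.6) × (46.6/3209.414) = 1.0831…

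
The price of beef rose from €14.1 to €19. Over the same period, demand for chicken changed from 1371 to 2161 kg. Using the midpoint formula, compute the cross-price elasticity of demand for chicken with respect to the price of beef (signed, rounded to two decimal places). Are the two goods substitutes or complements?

%ΔQ_{chicken} = (2161 − 1371)/avg = 790/1766 = 0.447338…
%ΔP_{beef} = (19 − 14.1)/avg = 4.9/16.55 = 0.296072…
E_cross = (790/1766) / (4.9/16.55) = 1.5109…
E_cross > 0 ⇒ the goods are substitutes.

1.51; substitutes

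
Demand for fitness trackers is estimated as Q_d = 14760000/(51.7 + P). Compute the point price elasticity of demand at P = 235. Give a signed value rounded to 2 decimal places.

dQ_d/dP = −14760000/(51.7 + P)² = -179.569. At P = 235, Q_d = 51482.4.
Ed = (dQ_d/dP)·(P/Q_d) = (-179.569) × (235/51482.4) = -0.8196…

-0.82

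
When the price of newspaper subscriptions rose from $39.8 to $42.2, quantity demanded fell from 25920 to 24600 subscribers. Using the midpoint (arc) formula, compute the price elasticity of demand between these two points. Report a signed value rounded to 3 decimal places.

-0.893

%ΔQ = (24600 − 25920) / [(25920 + 24600)/2] = -1320/25260 = -0.052256…
%ΔP = (42.2 − 39.8) / [(39.8 + 42.2)/2] = 2.4/41 = 0.058536…
Arc Ed = %ΔQ / %ΔP = (-1320/25260) / (2.4/41) = -0.89271…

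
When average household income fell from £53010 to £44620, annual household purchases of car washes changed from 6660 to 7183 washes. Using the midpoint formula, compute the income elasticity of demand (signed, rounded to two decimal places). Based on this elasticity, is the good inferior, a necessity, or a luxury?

%ΔQ = (7183 − 6660)/[( 6660 + 7183)/2] = 523/6921.5 = 0.075561…
%ΔIncome = (44620 − 53010)/[( 53010 + 44620)/2] = -8390/48815 = -0.171873…
E_income = (523/6921.5) / (-8390/48815) = -0.4396…
E_income < 0 ⇒ inferior good.

-0.44; inferior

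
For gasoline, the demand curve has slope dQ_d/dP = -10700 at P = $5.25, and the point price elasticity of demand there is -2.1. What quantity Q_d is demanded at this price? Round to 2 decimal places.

26750.00

Ed = (dQ_d/dP)·(P/Q_d) ⇒ Q_d = (dQ_d/dP)·P/Ed = (-10700)·5.25/(-2.1) = 26750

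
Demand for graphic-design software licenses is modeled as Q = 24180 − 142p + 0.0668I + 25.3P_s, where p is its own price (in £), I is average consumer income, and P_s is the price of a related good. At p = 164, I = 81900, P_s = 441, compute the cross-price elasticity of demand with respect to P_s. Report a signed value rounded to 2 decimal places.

0.64

At the given values, Q = 24180 − 142(164) + 0.0668(81900) + 25.3(441) = 17520.22.
∂Q/∂P_s = 25.3.
E = (25.3) × (441/17520.22) = 0.6368…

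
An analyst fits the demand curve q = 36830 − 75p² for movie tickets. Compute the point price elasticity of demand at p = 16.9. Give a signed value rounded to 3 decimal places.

-2.780

dq/dp = −2·75·p = -2535. At p = 16.9, q = 15409.25.
Ed = (dq/dp)·(p/q) = (-2535) × (16.9/15409.25) = -2.78024…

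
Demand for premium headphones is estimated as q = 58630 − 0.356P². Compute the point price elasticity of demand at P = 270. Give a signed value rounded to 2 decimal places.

dq/dP = −2·0.356·P = -192.24. At P = 270, q = 32677.6.
Ed = (dq/dP)·(P/q) = (-192.24) × (270/32677.6) = -1.5883…

-1.59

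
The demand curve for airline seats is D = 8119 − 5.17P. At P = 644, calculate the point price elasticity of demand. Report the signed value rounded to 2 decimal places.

dD/dP = −5.17. At P = 644, D = 8119 − 5.17(644) = 4789.52.
Ed = (dD/dP)·(P/D) = −5.17 × (644/4789.52) = -0.6951…

-0.70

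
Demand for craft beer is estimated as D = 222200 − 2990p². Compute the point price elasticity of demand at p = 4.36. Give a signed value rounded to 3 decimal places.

-0.687

dD/dp = −2·2990·p = -26072.8. At p = 4.36, D = 165361.296.
Ed = (dD/dp)·(p/D) = (-26072.8) × (4.36/165361.296) = -0.68744…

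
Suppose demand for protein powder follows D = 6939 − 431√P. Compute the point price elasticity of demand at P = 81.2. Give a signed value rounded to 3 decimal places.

-0.636

dD/dP = −431/(2√P) = -23.9149. At P = 81.2, D = 3055.21.
Ed = (dD/dP)·(P/D) = (-23.9149) × (81.2/3055.21) = -0.63559…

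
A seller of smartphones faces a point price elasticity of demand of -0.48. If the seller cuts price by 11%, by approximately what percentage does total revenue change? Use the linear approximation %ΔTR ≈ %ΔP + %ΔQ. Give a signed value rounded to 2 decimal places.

-5.72%

%ΔQ ≈ Ed × %ΔP = (-0.48) × (-11%) = +5.2800%
%ΔTR ≈ %ΔP + %ΔQ = (-11%) + (+5.2800%) = -5.7200%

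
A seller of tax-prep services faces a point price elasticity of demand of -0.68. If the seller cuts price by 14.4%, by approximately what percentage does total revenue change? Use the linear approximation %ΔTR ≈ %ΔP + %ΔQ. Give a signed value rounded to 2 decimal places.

-4.61%

%ΔQ ≈ Ed × %ΔP = (-0.68) × (-14.4%) = +9.7920%
%ΔTR ≈ %ΔP + %ΔQ = (-14.4%) + (+9.7920%) = -4.6080%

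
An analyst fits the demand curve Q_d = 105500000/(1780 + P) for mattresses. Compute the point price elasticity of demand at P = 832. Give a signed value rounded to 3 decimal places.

-0.319

dQ_d/dP = −105500000/(1780 + P)² = -15.4634. At P = 832, Q_d = 40390.5.
Ed = (dQ_d/dP)·(P/Q_d) = (-15.4634) × (832/40390.5) = -0.31852…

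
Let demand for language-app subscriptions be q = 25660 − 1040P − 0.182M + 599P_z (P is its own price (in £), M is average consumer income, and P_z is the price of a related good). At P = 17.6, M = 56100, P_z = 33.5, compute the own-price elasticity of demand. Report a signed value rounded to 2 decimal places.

-1.06

At the given values, q = 25660 − 1040(17.6) − 0.182(56100) + 599(33.5) = 17212.3.
∂q/∂P = −1040.
E = (-1040) × (17.6/17212.3) = -1.0634…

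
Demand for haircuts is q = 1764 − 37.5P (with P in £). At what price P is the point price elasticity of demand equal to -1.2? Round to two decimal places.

Ed = −37.5P/(1764 − 37.5P). Set this equal to -1.2:
37.5P = 1.2·(1764 − 37.5P) ⇒ 37.5P(1 + 1.2) = 1.2·1764
P = 1.2·1764 / (37.5·2.2) = 25.6581…

25.66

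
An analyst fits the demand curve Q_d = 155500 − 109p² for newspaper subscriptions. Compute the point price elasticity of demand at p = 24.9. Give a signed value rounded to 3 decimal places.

-1.537

dQ_d/dp = −2·109·p = -5428.2. At p = 24.9, Q_d = 87918.91.
Ed = (dQ_d/dp)·(p/Q_d) = (-5428.2) × (24.9/87918.91) = -1.53735…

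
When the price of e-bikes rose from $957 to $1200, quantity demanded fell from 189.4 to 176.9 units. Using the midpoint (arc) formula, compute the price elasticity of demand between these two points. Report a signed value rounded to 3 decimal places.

-0.303

%ΔQ = (176.9 − 189.4) / [(189.4 + 176.9)/2] = -12.5/183.15 = -0.068250…
%ΔP = (1200 − 957) / [(957 + 1200)/2] = 243/1078.5 = 0.225312…
Arc Ed = %ΔQ / %ΔP = (-12.5/183.15) / (243/1078.5) = -0.30291…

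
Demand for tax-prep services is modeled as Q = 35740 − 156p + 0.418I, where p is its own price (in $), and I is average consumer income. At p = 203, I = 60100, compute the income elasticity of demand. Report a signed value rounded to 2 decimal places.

At the given values, Q = 35740 − 156(203) + 0.418(60100) = 29193.8.
∂Q/∂I = 0.418.
E = (0.418) × (60100/29193.8) = 0.8605…

0.86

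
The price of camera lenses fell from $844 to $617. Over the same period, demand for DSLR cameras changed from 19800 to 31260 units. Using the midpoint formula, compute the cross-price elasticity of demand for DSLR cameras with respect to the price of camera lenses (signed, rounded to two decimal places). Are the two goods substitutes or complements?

%ΔQ_{DSLR cameras} = (31260 − 19800)/avg = 11460/25530 = 0.448883…
%ΔP_{camera lenses} = (617 − 844)/avg = -227/730.5 = -0.310746…
E_cross = (11460/25530) / (-227/730.5) = -1.4445…
E_cross < 0 ⇒ the goods are complements.

-1.44; complements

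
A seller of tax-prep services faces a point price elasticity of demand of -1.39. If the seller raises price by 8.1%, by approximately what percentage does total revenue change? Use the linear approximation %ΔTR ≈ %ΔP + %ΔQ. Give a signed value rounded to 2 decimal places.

-3.16%

%ΔQ ≈ Ed × %ΔP = (-1.39) × (+8.1%) = -11.2590%
%ΔTR ≈ %ΔP + %ΔQ = (+8.1%) + (-11.2590%) = -3.1590%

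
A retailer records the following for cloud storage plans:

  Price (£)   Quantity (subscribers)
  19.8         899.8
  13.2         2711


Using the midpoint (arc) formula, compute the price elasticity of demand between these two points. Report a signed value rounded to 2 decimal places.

-2.51

%ΔQ = (2711 − 899.8) / [(899.8 + 2711)/2] = 1811.2/1805.4 = 1.003212…
%ΔP = (13.2 − 19.8) / [(19.8 + 13.2)/2] = -6.6/16.5 = -0.4
Arc Ed = %ΔQ / %ΔP = (1811.2/1805.4) / (-6.6/16.5) = -2.5080…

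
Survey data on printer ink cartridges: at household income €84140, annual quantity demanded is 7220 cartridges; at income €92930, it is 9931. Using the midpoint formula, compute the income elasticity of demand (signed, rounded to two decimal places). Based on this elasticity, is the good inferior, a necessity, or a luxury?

3.18; luxury

%ΔQ = (9931 − 7220)/[( 7220 + 9931)/2] = 2711/8575.5 = 0.316133…
%ΔIncome = (92930 − 84140)/[( 84140 + 92930)/2] = 8790/88535 = 0.099282…
E_income = (2711/8575.5) / (8790/88535) = 3.1841…
E_income > 1 ⇒ normal good, luxury.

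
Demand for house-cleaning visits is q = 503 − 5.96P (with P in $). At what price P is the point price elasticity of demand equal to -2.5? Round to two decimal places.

Ed = −5.96P/(503 − 5.96P). Set this equal to -2.5:
5.96P = 2.5·(503 − 5.96P) ⇒ 5.96P(1 + 2.5) = 2.5·503
P = 2.5·503 / (5.96·3.5) = 60.2828…

60.28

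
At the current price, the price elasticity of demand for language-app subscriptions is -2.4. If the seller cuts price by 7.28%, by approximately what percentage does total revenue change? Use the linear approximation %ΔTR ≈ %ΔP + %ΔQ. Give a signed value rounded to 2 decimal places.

%ΔQ ≈ Ed × %ΔP = (-2.4) × (-7.28%) = +17.4720%
%ΔTR ≈ %ΔP + %ΔQ = (-7.28%) + (+17.4720%) = +10.1920%

+10.19%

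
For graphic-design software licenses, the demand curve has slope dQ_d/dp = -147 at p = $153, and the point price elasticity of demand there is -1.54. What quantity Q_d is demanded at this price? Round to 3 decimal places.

Ed = (dQ_d/dp)·(p/Q_d) ⇒ Q_d = (dQ_d/dp)·p/Ed = (-147)·153/(-1.54) = 14604.54545…

14604.545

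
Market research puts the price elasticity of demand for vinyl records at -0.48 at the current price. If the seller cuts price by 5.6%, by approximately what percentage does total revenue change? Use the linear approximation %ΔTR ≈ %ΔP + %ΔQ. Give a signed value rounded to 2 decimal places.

%ΔQ ≈ Ed × %ΔP = (-0.48) × (-5.6%) = +2.6880%
%ΔTR ≈ %ΔP + %ΔQ = (-5.6%) + (+2.6880%) = -2.9120%

-2.91%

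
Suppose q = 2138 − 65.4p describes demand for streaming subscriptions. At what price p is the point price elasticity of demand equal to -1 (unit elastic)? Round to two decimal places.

Ed = −65.4p/(2138 − 65.4p). Set this equal to -1:
65.4p = 1·(2138 − 65.4p) ⇒ 65.4p(1 + 1) = 1·2138
p = 1·2138 / (65.4·2) = 16.3455…

16.35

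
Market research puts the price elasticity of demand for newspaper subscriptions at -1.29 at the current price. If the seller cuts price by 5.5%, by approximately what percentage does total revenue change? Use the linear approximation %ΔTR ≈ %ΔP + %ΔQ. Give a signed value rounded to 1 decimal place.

+1.6%

%ΔQ ≈ Ed × %ΔP = (-1.29) × (-5.5%) = +7.0950%
%ΔTR ≈ %ΔP + %ΔQ = (-5.5%) + (+7.0950%) = +1.5950%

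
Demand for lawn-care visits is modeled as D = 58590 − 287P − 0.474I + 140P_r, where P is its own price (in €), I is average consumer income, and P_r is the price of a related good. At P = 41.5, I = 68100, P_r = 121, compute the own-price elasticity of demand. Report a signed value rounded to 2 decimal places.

-0.38

At the given values, D = 58590 − 287(41.5) − 0.474(68100) + 140(121) = 31340.1.
∂D/∂P = −287.
E = (-287) × (41.5/31340.1) = -0.3800…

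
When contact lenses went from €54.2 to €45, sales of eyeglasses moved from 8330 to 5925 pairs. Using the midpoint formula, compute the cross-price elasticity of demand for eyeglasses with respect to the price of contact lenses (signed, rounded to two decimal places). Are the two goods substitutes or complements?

%ΔQ_{eyeglasses} = (5925 − 8330)/avg = -2405/7127.5 = -0.337425…
%ΔP_{contact lenses} = (45 − 54.2)/avg = -9.2/49.6 = -0.185483…
E_cross = (-2405/7127.5) / (-9.2/49.6) = 1.8191…
E_cross > 0 ⇒ the goods are substitutes.

1.82; substitutes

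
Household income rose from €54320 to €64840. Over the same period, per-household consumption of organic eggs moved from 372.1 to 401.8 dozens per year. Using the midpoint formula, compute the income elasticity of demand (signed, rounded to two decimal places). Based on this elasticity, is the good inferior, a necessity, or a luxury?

%ΔQ = (401.8 − 372.1)/[( 372.1 + 401.8)/2] = 29.7/386.95 = 0.076754…
%ΔIncome = (64840 − 54320)/[( 54320 + 64840)/2] = 10520/59580 = 0.176569…
E_income = (29.7/386.95) / (10520/59580) = 0.4346…
0 < E_income < 1 ⇒ normal good, necessity.

0.43; necessity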